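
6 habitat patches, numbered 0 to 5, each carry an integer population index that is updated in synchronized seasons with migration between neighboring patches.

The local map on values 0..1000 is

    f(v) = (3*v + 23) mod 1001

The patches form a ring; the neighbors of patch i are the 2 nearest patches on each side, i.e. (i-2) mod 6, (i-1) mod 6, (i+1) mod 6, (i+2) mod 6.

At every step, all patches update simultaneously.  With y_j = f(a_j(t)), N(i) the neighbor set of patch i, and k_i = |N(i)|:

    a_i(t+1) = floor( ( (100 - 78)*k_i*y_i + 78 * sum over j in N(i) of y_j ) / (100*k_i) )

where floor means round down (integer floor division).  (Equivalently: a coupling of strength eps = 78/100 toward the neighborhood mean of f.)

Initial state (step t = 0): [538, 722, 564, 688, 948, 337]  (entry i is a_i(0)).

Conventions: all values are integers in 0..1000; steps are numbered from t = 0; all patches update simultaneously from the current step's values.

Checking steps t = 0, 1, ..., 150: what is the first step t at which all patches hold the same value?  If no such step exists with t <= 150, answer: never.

Simulating step by step:
t=0: [538, 722, 564, 688, 948, 337]  (not all equal)
t=1: [490, 327, 502, 369, 476, 352]  (not all equal)
t=2: [314, 239, 325, 234, 338, 226]  (not all equal)
t=3: [694, 823, 700, 642, 668, 635]  (not all equal)
t=4: [327, 517, 331, 513, 414, 509]  (not all equal)
t=5: [273, 346, 276, 396, 278, 393]  (not all equal)
t=6: [569, 423, 571, 430, 598, 428]  (not all equal)
t=7: [579, 470, 580, 487, 585, 486]  (not all equal)
t=8: [644, 579, 645, 584, 655, 583]  (not all equal)
t=9: [887, 840, 887, 847, 891, 847]  (not all equal)
t=10: [633, 604, 633, 607, 637, 607]  (not all equal)
t=11: [891, 871, 891, 874, 893, 874]  (not all equal)
t=12: [673, 660, 673, 662, 675, 662]  (not all equal)
t=13: [27, 18, 27, 19, 28, 19]  (not all equal)
t=14: [94, 88, 94, 89, 95, 89]  (not all equal)
t=15: [299, 295, 299, 295, 299, 295]  (not all equal)
t=16: [915, 912, 915, 912, 915, 912]  (not all equal)
t=17: [762, 760, 762, 760, 762, 760]  (not all equal)
t=18: [304, 303, 304, 303, 304, 303]  (not all equal)
t=19: [933, 933, 933, 933, 933, 933]  (all equal)

Answer: 19
Key observation: Synchronization is absorbing here: once all patches are equal they stay equal, and step 19 is the first all-equal step.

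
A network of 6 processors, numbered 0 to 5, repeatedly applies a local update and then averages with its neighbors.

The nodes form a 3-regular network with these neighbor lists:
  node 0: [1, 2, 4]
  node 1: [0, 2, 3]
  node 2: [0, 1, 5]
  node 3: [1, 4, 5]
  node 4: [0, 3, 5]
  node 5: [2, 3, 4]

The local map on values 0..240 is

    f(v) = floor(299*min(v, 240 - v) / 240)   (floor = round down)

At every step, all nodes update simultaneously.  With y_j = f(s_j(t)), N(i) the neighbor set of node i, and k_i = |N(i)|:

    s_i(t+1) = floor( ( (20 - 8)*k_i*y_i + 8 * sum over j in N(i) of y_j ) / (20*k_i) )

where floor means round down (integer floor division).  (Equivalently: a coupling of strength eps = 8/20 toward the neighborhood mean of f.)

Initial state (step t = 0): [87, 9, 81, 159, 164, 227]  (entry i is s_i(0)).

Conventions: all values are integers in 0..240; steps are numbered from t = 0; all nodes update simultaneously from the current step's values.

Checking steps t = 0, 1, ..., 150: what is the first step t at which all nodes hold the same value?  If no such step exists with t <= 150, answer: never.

Simulating step by step:
t=0: [87, 9, 81, 159, 164, 227]  (not all equal)
t=1: [92, 47, 78, 76, 86, 48]  (not all equal)
t=2: [103, 75, 89, 86, 99, 75]  (not all equal)
t=3: [120, 101, 107, 105, 117, 101]  (not all equal)
t=4: [143, 129, 133, 130, 140, 129]  (not all equal)
t=5: [124, 134, 132, 135, 127, 135]  (not all equal)
t=6: [140, 133, 134, 131, 137, 131]  (not all equal)
t=7: [126, 131, 131, 133, 129, 133]  (not all equal)
t=8: [139, 135, 135, 133, 137, 133]  (not all equal)
t=9: [126, 129, 129, 131, 128, 131]  (not all equal)
t=10: [140, 138, 138, 135, 138, 135]  (not all equal)
t=11: [125, 127, 127, 129, 127, 129]  (not all equal)
t=12: [141, 140, 140, 138, 139, 138]  (not all equal)
t=13: [123, 124, 124, 126, 125, 126]  (not all equal)
t=14: [144, 143, 143, 142, 143, 142]  (not all equal)
t=15: [119, 120, 120, 121, 120, 121]  (not all equal)
t=16: [148, 148, 148, 148, 148, 148]  (all equal)

Answer: 16
Key observation: Synchronization is absorbing here: once all nodes are equal they stay equal, and step 16 is the first all-equal step.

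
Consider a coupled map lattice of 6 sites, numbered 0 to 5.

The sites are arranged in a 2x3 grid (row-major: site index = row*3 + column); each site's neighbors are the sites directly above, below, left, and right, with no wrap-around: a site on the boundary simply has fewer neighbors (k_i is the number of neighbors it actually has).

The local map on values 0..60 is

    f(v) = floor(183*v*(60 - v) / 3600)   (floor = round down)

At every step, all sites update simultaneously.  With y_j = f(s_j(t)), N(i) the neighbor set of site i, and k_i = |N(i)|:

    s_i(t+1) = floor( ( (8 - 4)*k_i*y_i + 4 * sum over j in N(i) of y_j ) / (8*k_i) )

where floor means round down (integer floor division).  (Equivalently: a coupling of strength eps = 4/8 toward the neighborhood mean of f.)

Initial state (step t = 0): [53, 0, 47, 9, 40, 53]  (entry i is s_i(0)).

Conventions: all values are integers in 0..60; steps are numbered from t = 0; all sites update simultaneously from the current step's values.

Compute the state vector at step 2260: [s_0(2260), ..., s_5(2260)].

Simulating step by step:
t=0: [53, 0, 47, 9, 40, 53]
t=1: [14, 14, 20, 26, 26, 26]
t=2: [35, 35, 39, 41, 42, 43]
t=3: [42, 42, 40, 40, 39, 38]
t=4: [38, 38, 40, 39, 40, 41]
t=5: [41, 41, 40, 41, 40, 39]
t=6: [39, 39, 40, 39, 39, 40]
t=7: [41, 40, 40, 41, 40, 40]
t=8: [39, 39, 40, 39, 39, 40]

Answer: [39, 39, 40, 39, 39, 40]
Key observation: The state at step 6, [39, 39, 40, 39, 39, 40], reappears at step 8: the system is in a cycle of period 2 from step 6 on.  Therefore the state at step 2260 equals the state at step 6 + ((2260 - 6) mod 2) = 6, which is [39, 39, 40, 39, 39, 40].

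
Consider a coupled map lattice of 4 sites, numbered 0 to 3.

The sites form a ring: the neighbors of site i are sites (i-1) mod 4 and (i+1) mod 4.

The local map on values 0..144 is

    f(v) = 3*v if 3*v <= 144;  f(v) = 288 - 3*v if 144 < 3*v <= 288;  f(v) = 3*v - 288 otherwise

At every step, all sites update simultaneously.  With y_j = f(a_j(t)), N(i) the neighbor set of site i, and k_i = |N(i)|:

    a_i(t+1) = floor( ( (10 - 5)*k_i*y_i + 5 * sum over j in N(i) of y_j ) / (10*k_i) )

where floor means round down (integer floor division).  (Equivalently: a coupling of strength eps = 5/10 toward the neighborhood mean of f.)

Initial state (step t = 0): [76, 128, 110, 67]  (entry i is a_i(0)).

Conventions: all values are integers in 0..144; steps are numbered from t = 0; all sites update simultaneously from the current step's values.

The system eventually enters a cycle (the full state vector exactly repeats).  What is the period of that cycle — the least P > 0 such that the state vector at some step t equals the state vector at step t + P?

Answer: 2
Key observation: The state at step 44, [108, 108, 108, 108], reappears at step 46 — and no state repeats earlier — so the cycle the system enters has period 2.

Derivation:
t=0: [76, 128, 110, 67]
t=1: [75, 73, 66, 69]
t=2: [69, 72, 82, 78]
t=3: [72, 66, 52, 57]
t=4: [87, 96, 117, 109]
t=5: [23, 22, 41, 42]
t=6: [82, 81, 109, 111]
t=7: [43, 42, 42, 42]
t=8: [127, 126, 126, 126]
t=9: [91, 90, 90, 90]
t=10: [16, 17, 18, 17]
t=11: [49, 51, 52, 51]
t=12: [138, 135, 133, 135]
t=13: [121, 117, 114, 117]
t=14: [69, 63, 58, 63]
t=15: [90, 98, 106, 98]
t=16: [12, 15, 18, 15]
t=17: [40, 45, 49, 45]
t=18: [127, 132, 138, 132]
t=19: [100, 108, 117, 108]
t=20: [24, 36, 49, 36]
t=21: [90, 107, 124, 107]
t=22: [25, 42, 58, 42]
t=23: [100, 110, 120, 110]
t=24: [27, 42, 57, 42]
t=25: [103, 112, 121, 112]
t=26: [34, 48, 61, 48]
t=27: [123, 123, 124, 123]
t=28: [81, 81, 82, 81]
t=29: [45, 44, 43, 44]
t=30: [133, 132, 130, 132]
t=31: [109, 107, 105, 107]
t=32: [36, 33, 30, 33]
t=33: [103, 99, 94, 99]
t=34: [15, 11, 7, 11]
t=35: [39, 33, 27, 33]
t=36: [108, 99, 90, 99]
t=37: [22, 18, 13, 18]
t=38: [60, 53, 46, 53]
t=39: [118, 126, 133, 126]
t=40: [78, 89, 100, 89]
t=41: [37, 27, 16, 27]
t=42: [96, 80, 64, 80]
t=43: [24, 48, 72, 48]
t=44: [108, 108, 108, 108]
t=45: [36, 36, 36, 36]
t=46: [108, 108, 108, 108]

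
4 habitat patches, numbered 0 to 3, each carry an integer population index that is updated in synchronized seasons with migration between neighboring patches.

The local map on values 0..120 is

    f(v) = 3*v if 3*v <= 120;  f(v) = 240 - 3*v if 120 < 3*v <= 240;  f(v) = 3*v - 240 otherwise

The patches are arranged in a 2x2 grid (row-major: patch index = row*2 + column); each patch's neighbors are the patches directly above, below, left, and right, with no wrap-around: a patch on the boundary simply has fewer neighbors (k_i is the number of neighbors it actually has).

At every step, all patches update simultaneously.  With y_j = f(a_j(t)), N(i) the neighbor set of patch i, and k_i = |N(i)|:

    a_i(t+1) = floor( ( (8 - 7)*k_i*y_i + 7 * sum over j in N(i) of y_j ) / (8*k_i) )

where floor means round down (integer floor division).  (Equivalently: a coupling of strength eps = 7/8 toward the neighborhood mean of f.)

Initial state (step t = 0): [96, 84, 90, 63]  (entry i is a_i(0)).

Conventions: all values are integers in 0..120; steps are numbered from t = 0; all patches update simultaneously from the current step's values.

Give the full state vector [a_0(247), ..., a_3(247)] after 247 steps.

Answer: [108, 108, 108, 108]
Key observation: The state at step 40, [84, 84, 84, 84], reappears at step 44: the system is in a cycle of period 4 from step 40 on.  Therefore the state at step 247 equals the state at step 40 + ((247 - 40) mod 4) = 43, which is [108, 108, 108, 108].

Derivation:
t=0: [96, 84, 90, 63]
t=1: [24, 44, 47, 24]
t=2: [99, 76, 75, 99]
t=3: [18, 51, 51, 18]
t=4: [82, 58, 58, 82]
t=5: [58, 13, 13, 58]
t=6: [42, 62, 62, 42]
t=7: [61, 106, 106, 61]
t=8: [75, 59, 59, 75]
t=9: [57, 21, 21, 57]
t=10: [63, 68, 68, 63]
t=11: [37, 49, 49, 37]
t=12: [95, 108, 108, 95]
t=13: [79, 49, 49, 79]
t=14: [81, 14, 14, 81]
t=15: [37, 7, 7, 37]
t=16: [32, 99, 99, 32]
t=17: [61, 91, 91, 61]
t=18: [36, 54, 54, 36]
t=19: [81, 104, 104, 81]
t=20: [63, 11, 11, 63]
t=21: [35, 48, 48, 35]
t=22: [97, 103, 103, 97]
t=23: [66, 53, 53, 66]
t=24: [76, 46, 46, 76]
t=25: [90, 23, 23, 90]
t=26: [64, 34, 34, 64]
t=27: [95, 54, 54, 95]
t=28: [73, 49, 49, 73]
t=29: [84, 30, 30, 84]
t=30: [80, 21, 21, 80]
t=31: [55, 7, 7, 55]
t=32: [27, 68, 68, 27]
t=33: [41, 75, 75, 41]
t=34: [27, 104, 104, 27]
t=35: [73, 79, 79, 73]
t=36: [5, 18, 18, 5]
t=37: [49, 19, 19, 49]
t=38: [61, 88, 88, 61]
t=39: [28, 52, 52, 28]
t=40: [84, 84, 84, 84]
t=41: [12, 12, 12, 12]
t=42: [36, 36, 36, 36]
t=43: [108, 108, 108, 108]
t=44: [84, 84, 84, 84]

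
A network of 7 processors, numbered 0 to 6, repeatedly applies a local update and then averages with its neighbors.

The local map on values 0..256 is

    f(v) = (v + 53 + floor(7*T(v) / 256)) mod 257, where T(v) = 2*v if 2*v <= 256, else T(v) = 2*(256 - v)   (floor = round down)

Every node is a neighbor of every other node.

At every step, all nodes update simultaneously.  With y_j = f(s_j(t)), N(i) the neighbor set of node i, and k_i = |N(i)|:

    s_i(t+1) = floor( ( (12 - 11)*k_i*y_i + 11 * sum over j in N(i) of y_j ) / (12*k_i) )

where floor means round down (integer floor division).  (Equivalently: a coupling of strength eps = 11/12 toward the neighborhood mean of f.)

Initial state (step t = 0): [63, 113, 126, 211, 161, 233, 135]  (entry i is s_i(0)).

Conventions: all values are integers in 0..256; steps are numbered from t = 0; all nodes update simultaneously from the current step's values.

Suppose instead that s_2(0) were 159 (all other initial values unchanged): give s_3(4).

Answer: s_3(4) = 47
Key observation: This trace re-runs the system from the modified initial state.

Derivation:
t=0: [63, 113, 159, 211, 161, 233, 135]
t=1: [138, 134, 131, 146, 131, 144, 133]
t=2: [195, 195, 196, 195, 196, 195, 195]
t=3: [251, 251, 251, 251, 251, 251, 251]
t=4: [47, 47, 47, 47, 47, 47, 47]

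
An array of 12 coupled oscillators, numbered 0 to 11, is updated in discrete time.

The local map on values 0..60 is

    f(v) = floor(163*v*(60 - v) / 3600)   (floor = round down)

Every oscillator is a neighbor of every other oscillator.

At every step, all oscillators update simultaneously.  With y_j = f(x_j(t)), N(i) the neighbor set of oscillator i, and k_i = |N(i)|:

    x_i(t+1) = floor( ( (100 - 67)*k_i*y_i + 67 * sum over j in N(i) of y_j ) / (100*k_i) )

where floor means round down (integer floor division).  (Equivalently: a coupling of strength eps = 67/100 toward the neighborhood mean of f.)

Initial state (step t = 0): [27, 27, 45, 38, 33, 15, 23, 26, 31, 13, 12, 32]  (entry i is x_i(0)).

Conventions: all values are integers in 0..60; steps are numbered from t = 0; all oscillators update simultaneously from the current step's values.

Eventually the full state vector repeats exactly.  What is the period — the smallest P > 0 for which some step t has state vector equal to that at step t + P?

Answer: 2
Key observation: The state at step 3, [37, 37, 37, 37, 37, 37, 37, 37, 37, 37, 37, 37], reappears at step 5 — and no state repeats earlier — so the cycle the system enters has period 2.

Derivation:
t=0: [27, 27, 45, 38, 33, 15, 23, 26, 31, 13, 12, 32]
t=1: [36, 36, 34, 36, 36, 34, 36, 36, 36, 33, 33, 36]
t=2: [39, 39, 39, 39, 39, 39, 39, 39, 39, 39, 39, 39]
t=3: [37, 37, 37, 37, 37, 37, 37, 37, 37, 37, 37, 37]
t=4: [38, 38, 38, 38, 38, 38, 38, 38, 38, 38, 38, 38]
t=5: [37, 37, 37, 37, 37, 37, 37, 37, 37, 37, 37, 37]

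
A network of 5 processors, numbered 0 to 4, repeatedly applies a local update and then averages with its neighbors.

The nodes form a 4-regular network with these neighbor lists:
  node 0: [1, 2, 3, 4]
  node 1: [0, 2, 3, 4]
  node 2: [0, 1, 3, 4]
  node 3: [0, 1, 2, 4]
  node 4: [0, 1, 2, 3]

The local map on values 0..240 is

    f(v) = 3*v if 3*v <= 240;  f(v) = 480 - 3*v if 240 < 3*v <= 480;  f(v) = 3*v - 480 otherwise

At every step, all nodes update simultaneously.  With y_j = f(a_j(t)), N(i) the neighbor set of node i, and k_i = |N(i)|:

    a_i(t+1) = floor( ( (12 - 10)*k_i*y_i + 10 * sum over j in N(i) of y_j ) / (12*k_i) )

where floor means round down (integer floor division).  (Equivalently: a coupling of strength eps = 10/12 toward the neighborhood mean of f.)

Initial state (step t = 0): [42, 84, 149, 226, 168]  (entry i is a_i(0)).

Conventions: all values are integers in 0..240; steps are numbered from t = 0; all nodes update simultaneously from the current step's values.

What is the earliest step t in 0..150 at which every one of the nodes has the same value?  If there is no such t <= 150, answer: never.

Simulating step by step:
t=0: [42, 84, 149, 226, 168]  (not all equal)
t=1: [121, 117, 125, 118, 125]  (not all equal)
t=2: [116, 115, 116, 116, 116]  (not all equal)
t=3: [132, 132, 132, 132, 132]  (all equal)

Answer: 3
Key observation: Synchronization is absorbing here: once all nodes are equal they stay equal, and step 3 is the first all-equal step.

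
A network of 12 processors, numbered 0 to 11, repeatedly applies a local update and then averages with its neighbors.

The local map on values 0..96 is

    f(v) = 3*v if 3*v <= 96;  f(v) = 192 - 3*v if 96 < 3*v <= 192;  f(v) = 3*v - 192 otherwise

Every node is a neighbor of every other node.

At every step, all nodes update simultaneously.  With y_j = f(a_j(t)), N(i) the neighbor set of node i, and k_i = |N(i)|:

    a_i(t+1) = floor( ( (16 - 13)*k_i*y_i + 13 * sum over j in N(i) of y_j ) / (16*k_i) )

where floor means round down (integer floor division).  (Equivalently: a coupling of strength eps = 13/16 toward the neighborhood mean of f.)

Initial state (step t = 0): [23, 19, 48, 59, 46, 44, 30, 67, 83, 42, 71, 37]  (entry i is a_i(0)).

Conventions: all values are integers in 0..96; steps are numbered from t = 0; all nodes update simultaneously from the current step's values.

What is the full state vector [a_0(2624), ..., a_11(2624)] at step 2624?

Simulating step by step:
t=0: [23, 19, 48, 59, 46, 44, 30, 67, 83, 42, 71, 37]
t=1: [54, 52, 51, 48, 52, 53, 56, 47, 52, 53, 48, 55]
t=2: [35, 36, 37, 38, 36, 36, 35, 38, 36, 36, 38, 35]
t=3: [83, 83, 82, 82, 83, 83, 83, 82, 83, 83, 82, 83]
t=4: [56, 56, 55, 55, 56, 56, 56, 55, 56, 56, 55, 56]
t=5: [24, 24, 25, 25, 24, 24, 24, 25, 24, 24, 25, 24]
t=6: [72, 72, 73, 73, 72, 72, 72, 73, 72, 72, 73, 72]
t=7: [24, 24, 25, 25, 24, 24, 24, 25, 24, 24, 25, 24]

Answer: [72, 72, 73, 73, 72, 72, 72, 73, 72, 72, 73, 72]
Key observation: The state at step 5, [24, 24, 25, 25, 24, 24, 24, 25, 24, 24, 25, 24], reappears at step 7: the system is in a cycle of period 2 from step 5 on.  Therefore the state at step 2624 equals the state at step 5 + ((2624 - 5) mod 2) = 6, which is [72, 72, 73, 73, 72, 72, 72, 73, 72, 72, 73, 72].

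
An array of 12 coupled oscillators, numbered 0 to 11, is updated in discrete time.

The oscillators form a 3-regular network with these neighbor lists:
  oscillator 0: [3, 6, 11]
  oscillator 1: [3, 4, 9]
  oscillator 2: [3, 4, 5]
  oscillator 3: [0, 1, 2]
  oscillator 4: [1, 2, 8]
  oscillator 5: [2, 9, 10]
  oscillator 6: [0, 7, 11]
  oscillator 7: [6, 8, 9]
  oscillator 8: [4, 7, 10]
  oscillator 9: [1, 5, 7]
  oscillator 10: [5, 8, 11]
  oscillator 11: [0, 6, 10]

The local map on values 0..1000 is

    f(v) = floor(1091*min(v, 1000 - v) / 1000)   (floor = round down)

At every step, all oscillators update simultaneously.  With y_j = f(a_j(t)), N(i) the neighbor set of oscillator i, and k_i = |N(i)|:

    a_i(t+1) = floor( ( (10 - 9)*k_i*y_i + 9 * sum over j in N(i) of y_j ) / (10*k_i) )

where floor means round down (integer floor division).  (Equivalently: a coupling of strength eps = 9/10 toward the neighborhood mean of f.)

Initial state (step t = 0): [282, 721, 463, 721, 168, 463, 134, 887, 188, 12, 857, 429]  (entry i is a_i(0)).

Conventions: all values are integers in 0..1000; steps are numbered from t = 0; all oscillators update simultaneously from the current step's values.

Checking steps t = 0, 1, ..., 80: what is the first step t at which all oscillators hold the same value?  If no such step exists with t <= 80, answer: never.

Answer: 25
Key observation: Synchronization is absorbing here: once all oscillators are equal they stay equal, and step 25 is the first all-equal step.

Derivation:
t=0: [282, 721, 463, 721, 168, 463, 134, 887, 188, 12, 857, 429]  (not all equal)
t=1: [306, 180, 348, 365, 322, 252, 284, 121, 159, 280, 369, 229]  (not all equal)
t=2: [320, 335, 344, 312, 259, 353, 245, 249, 282, 211, 249, 338]  (not all equal)
t=3: [327, 292, 339, 360, 342, 301, 323, 268, 277, 329, 345, 302]  (not all equal)
t=4: [357, 368, 364, 352, 334, 363, 328, 332, 342, 317, 325, 358]  (not all equal)
t=5: [378, 368, 382, 394, 387, 368, 378, 358, 361, 382, 383, 369]  (not all equal)
t=6: [414, 420, 417, 411, 405, 414, 402, 405, 408, 399, 400, 412]  (not all equal)
t=7: [445, 443, 447, 453, 451, 442, 446, 439, 439, 448, 447, 442]  (not all equal)
t=8: [487, 490, 489, 485, 483, 486, 482, 483, 484, 481, 481, 485]  (not all equal)
t=9: [528, 527, 528, 532, 531, 527, 528, 525, 525, 529, 528, 526]  (not all equal)
t=10: [513, 511, 512, 514, 515, 513, 516, 515, 514, 516, 516, 514]  (not all equal)
t=11: [529, 529, 530, 531, 531, 529, 529, 528, 528, 530, 530, 529]  (not all equal)
t=12: [512, 511, 511, 512, 512, 512, 513, 513, 512, 513, 513, 512]  (not all equal)
t=13: [531, 531, 532, 532, 532, 531, 531, 531, 531, 531, 531, 531]  (not all equal)
t=14: [510, 510, 510, 510, 510, 510, 511, 511, 510, 511, 511, 511]  (not all equal)
t=15: [533, 533, 534, 534, 534, 533, 533, 533, 533, 533, 533, 533]  (not all equal)
t=16: [508, 508, 508, 508, 508, 508, 509, 509, 508, 509, 509, 509]  (not all equal)
t=17: [535, 535, 536, 536, 536, 535, 535, 535, 535, 535, 535, 535]  (not all equal)
t=18: [506, 506, 506, 506, 506, 506, 507, 507, 506, 507, 507, 507]  (not all equal)
t=19: [537, 537, 538, 538, 538, 537, 537, 537, 537, 537, 537, 537]  (not all equal)
t=20: [504, 504, 504, 504, 504, 504, 505, 505, 504, 505, 505, 505]  (not all equal)
t=21: [540, 540, 541, 541, 541, 540, 540, 540, 540, 540, 540, 540]  (not all equal)
t=22: [500, 500, 500, 500, 500, 500, 501, 501, 500, 501, 501, 501]  (not all equal)
t=23: [544, 544, 545, 545, 545, 544, 544, 544, 544, 544, 544, 544]  (not all equal)
t=24: [496, 496, 496, 496, 496, 496, 497, 497, 496, 497, 497, 497]  (not all equal)
t=25: [541, 541, 541, 541, 541, 541, 541, 541, 541, 541, 541, 541]  (all equal)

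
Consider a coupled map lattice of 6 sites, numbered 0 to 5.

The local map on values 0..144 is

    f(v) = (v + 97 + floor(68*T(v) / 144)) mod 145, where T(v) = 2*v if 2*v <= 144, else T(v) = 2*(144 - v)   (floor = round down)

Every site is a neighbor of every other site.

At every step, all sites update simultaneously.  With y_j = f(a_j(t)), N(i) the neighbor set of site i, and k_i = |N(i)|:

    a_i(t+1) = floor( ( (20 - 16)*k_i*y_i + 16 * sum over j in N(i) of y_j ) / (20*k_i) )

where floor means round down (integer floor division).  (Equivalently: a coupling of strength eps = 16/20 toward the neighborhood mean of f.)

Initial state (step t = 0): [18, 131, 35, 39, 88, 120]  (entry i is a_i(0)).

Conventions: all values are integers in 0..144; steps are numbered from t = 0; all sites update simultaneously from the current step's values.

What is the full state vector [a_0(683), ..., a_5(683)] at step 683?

Answer: [93, 93, 93, 93, 93, 93]
Key observation: The state at step 3, [93, 93, 93, 93, 93, 93], reappears at step 4: the system is in a cycle of period 1 from step 3 on.  Therefore the state at step 683 equals the state at step 3 + ((683 - 3) mod 1) = 3, which is [93, 93, 93, 93, 93, 93].

Derivation:
t=0: [18, 131, 35, 39, 88, 120]
t=1: [78, 77, 74, 74, 77, 77]
t=2: [92, 92, 92, 92, 92, 92]
t=3: [93, 93, 93, 93, 93, 93]
t=4: [93, 93, 93, 93, 93, 93]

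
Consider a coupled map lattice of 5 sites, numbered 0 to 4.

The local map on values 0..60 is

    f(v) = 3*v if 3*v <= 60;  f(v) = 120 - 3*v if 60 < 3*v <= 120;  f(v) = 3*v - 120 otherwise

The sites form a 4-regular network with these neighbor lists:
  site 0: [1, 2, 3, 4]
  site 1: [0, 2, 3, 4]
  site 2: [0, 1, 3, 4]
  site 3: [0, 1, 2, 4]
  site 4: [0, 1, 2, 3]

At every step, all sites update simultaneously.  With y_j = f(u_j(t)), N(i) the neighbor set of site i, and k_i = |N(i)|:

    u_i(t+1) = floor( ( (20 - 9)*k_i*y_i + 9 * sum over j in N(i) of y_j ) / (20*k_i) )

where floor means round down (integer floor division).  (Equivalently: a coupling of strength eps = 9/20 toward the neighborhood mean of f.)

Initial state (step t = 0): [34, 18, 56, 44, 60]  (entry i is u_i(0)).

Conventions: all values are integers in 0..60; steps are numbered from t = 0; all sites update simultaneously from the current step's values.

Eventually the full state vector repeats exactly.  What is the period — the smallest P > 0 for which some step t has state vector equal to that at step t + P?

Simulating step by step:
t=0: [34, 18, 56, 44, 60]
t=1: [29, 45, 42, 26, 47]
t=2: [27, 19, 15, 31, 22]
t=3: [42, 49, 44, 36, 48]
t=4: [11, 20, 14, 14, 19]
t=5: [40, 52, 44, 44, 51]
t=6: [10, 26, 15, 15, 24]
t=7: [36, 42, 43, 43, 44]
t=8: [10, 8, 9, 9, 10]
t=9: [28, 26, 27, 27, 28]
t=10: [37, 39, 38, 38, 37]
t=11: [7, 5, 6, 6, 7]
t=12: [19, 17, 18, 18, 19]
t=13: [55, 53, 54, 54, 55]
t=14: [43, 41, 42, 42, 43]
t=15: [7, 5, 6, 6, 7]

Answer: 4
Key observation: The state at step 11, [7, 5, 6, 6, 7], reappears at step 15 — and no state repeats earlier — so the cycle the system enters has period 4.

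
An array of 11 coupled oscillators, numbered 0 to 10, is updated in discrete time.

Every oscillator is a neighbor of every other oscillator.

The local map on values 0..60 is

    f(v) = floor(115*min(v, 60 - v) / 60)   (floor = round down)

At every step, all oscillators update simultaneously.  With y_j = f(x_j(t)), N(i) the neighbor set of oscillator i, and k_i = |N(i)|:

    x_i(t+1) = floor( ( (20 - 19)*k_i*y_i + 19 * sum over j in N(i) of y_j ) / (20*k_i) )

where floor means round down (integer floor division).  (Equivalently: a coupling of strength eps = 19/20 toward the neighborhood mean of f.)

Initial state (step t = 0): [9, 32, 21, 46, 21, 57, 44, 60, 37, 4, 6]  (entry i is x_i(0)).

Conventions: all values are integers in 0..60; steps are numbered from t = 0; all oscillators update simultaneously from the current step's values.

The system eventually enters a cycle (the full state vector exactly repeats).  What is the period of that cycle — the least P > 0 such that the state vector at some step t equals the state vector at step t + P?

Answer: 6
Key observation: The state at step 4, [49, 49, 49, 49, 49, 49, 49, 49, 49, 49, 49], reappears at step 10 — and no state repeats earlier — so the cycle the system enters has period 6.

Derivation:
t=0: [9, 32, 21, 46, 21, 57, 44, 60, 37, 4, 6]
t=1: [25, 23, 24, 24, 24, 25, 24, 25, 23, 25, 25]
t=2: [46, 46, 46, 46, 46, 46, 46, 46, 46, 46, 46]
t=3: [26, 26, 26, 26, 26, 26, 26, 26, 26, 26, 26]
t=4: [49, 49, 49, 49, 49, 49, 49, 49, 49, 49, 49]
t=5: [21, 21, 21, 21, 21, 21, 21, 21, 21, 21, 21]
t=6: [40, 40, 40, 40, 40, 40, 40, 40, 40, 40, 40]
t=7: [38, 38, 38, 38, 38, 38, 38, 38, 38, 38, 38]
t=8: [42, 42, 42, 42, 42, 42, 42, 42, 42, 42, 42]
t=9: [34, 34, 34, 34, 34, 34, 34, 34, 34, 34, 34]
t=10: [49, 49, 49, 49, 49, 49, 49, 49, 49, 49, 49]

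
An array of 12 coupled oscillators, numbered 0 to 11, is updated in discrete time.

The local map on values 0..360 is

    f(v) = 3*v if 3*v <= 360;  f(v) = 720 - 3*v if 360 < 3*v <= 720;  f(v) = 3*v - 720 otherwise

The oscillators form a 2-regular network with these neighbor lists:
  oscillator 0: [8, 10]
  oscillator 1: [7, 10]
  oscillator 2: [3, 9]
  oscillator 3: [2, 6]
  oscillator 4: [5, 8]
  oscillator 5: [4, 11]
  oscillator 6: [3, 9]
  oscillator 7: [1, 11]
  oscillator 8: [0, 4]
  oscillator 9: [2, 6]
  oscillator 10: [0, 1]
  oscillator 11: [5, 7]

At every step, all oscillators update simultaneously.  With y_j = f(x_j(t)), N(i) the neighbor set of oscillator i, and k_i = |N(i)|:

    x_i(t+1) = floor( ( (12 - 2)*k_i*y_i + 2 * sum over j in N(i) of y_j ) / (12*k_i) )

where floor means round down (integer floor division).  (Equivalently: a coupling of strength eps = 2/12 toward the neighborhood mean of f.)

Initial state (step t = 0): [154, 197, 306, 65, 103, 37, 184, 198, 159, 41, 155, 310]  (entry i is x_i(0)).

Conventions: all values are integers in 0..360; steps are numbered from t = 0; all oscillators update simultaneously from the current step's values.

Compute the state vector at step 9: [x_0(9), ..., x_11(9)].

Simulating step by step:
t=0: [154, 197, 306, 65, 103, 37, 184, 198, 159, 41, 155, 310]
t=1: [256, 139, 191, 193, 287, 135, 166, 133, 249, 133, 244, 194]
t=2: [43, 280, 161, 148, 146, 285, 223, 304, 38, 298, 39, 168]
t=3: [126, 125, 235, 254, 255, 154, 80, 188, 129, 169, 118, 207]
t=4: [342, 330, 33, 56, 86, 227, 221, 167, 309, 198, 352, 117]
t=5: [300, 271, 107, 153, 235, 83, 72, 234, 219, 118, 328, 314]
t=6: [177, 101, 318, 262, 38, 227, 231, 41, 68, 339, 242, 207]
t=7: [175, 263, 225, 76, 115, 50, 52, 136, 195, 269, 46, 96]
t=8: [185, 95, 63, 206, 311, 177, 156, 289, 157, 89, 137, 278]
t=9: [184, 275, 188, 121, 214, 184, 240, 155, 239, 259, 295, 123]

Answer: [184, 275, 188, 121, 214, 184, 240, 155, 239, 259, 295, 123]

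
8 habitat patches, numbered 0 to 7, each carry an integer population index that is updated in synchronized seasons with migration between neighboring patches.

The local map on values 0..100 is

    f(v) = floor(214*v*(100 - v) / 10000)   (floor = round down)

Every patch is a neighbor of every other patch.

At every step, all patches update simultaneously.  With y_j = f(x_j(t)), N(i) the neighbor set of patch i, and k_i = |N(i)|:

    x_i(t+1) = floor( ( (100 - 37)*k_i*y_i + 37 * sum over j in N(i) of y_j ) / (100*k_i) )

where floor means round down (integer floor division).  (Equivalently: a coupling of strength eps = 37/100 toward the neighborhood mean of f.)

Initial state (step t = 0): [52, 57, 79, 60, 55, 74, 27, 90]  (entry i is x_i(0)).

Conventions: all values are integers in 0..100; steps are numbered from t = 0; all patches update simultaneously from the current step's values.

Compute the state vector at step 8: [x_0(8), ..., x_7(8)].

Simulating step by step:
t=0: [52, 57, 79, 60, 55, 74, 27, 90]
t=1: [48, 48, 38, 47, 48, 41, 42, 29]
t=2: [52, 52, 50, 52, 52, 51, 51, 47]
t=3: [53, 53, 53, 53, 53, 53, 53, 53]
t=4: [53, 53, 53, 53, 53, 53, 53, 53]
t=5: [53, 53, 53, 53, 53, 53, 53, 53]
t=6: [53, 53, 53, 53, 53, 53, 53, 53]
t=7: [53, 53, 53, 53, 53, 53, 53, 53]
t=8: [53, 53, 53, 53, 53, 53, 53, 53]

Answer: [53, 53, 53, 53, 53, 53, 53, 53]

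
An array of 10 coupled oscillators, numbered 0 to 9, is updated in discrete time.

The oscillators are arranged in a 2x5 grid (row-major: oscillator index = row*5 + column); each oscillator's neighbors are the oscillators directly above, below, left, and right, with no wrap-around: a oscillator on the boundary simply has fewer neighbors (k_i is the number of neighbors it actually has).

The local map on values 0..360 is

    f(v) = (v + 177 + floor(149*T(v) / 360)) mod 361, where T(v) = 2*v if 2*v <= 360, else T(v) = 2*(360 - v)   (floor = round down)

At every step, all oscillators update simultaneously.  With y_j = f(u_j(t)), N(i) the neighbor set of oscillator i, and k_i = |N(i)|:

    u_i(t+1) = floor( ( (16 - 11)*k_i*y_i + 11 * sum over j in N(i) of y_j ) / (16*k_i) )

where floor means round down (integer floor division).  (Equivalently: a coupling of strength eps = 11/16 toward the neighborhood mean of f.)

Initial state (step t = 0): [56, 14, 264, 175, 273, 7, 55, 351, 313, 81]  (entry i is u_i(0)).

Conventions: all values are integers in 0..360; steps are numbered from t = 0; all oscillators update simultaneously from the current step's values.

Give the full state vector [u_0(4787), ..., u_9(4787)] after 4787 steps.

Simulating step by step:
t=0: [56, 14, 264, 175, 273, 7, 55, 351, 313, 81]
t=1: [221, 226, 166, 153, 208, 250, 216, 192, 197, 214]
t=2: [153, 144, 127, 124, 130, 153, 151, 141, 135, 148]
t=3: [89, 78, 59, 50, 60, 93, 85, 68, 65, 66]
t=4: [334, 318, 292, 281, 283, 338, 325, 302, 290, 292]
t=5: [170, 168, 164, 162, 162, 170, 168, 165, 163, 162]
t=6: [124, 121, 116, 112, 112, 124, 122, 117, 113, 112]
t=7: [40, 36, 28, 22, 20, 40, 36, 29, 22, 20]
t=8: [247, 240, 229, 218, 214, 247, 241, 229, 219, 214]
t=9: [155, 154, 153, 151, 150, 155, 154, 153, 151, 150]
t=10: [98, 97, 94, 91, 90, 98, 97, 94, 91, 90]
t=11: [355, 353, 348, 343, 341, 355, 353, 348, 343, 341]
t=12: [174, 174, 173, 172, 172, 174, 174, 173, 172, 172]
t=13: [134, 133, 132, 130, 130, 134, 133, 132, 130, 130]
t=14: [59, 58, 56, 53, 53, 59, 58, 56, 53, 53]
t=15: [283, 282, 278, 274, 273, 283, 282, 278, 274, 273]
t=16: [162, 161, 161, 161, 161, 162, 161, 161, 161, 161]
t=17: [111, 110, 110, 110, 110, 111, 110, 110, 110, 110]
t=18: [17, 17, 17, 17, 17, 17, 17, 17, 17, 17]
t=19: [208, 208, 208, 208, 208, 208, 208, 208, 208, 208]
t=20: [149, 149, 149, 149, 149, 149, 149, 149, 149, 149]
t=21: [88, 88, 88, 88, 88, 88, 88, 88, 88, 88]
t=22: [337, 337, 337, 337, 337, 337, 337, 337, 337, 337]
t=23: [172, 172, 172, 172, 172, 172, 172, 172, 172, 172]
t=24: [130, 130, 130, 130, 130, 130, 130, 130, 130, 130]
t=25: [53, 53, 53, 53, 53, 53, 53, 53, 53, 53]
t=26: [273, 273, 273, 273, 273, 273, 273, 273, 273, 273]
t=27: [161, 161, 161, 161, 161, 161, 161, 161, 161, 161]
t=28: [110, 110, 110, 110, 110, 110, 110, 110, 110, 110]
t=29: [17, 17, 17, 17, 17, 17, 17, 17, 17, 17]

Answer: [130, 130, 130, 130, 130, 130, 130, 130, 130, 130]
Key observation: The state at step 18, [17, 17, 17, 17, 17, 17, 17, 17, 17, 17], reappears at step 29: the system is in a cycle of period 11 from step 18 on.  Therefore the state at step 4787 equals the state at step 18 + ((4787 - 18) mod 11) = 24, which is [130, 130, 130, 130, 130, 130, 130, 130, 130, 130].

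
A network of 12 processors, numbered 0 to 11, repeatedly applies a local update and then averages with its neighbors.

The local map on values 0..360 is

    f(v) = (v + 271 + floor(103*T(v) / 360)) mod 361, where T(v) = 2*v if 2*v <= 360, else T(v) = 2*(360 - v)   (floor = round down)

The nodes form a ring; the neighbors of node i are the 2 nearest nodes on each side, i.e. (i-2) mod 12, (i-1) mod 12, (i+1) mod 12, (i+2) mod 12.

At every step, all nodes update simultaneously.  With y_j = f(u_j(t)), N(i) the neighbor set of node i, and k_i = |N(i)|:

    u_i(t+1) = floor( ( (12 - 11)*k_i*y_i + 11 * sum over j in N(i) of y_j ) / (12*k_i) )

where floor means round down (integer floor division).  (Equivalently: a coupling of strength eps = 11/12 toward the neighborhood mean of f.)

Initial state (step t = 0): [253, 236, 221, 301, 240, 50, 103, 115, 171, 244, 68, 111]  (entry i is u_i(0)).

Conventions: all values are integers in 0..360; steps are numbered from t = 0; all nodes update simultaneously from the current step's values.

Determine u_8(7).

Answer: u_8(7) = 133

Derivation:
t=0: [253, 236, 221, 301, 240, 50, 103, 115, 171, 244, 68, 111]
t=1: [139, 192, 224, 247, 218, 171, 197, 194, 105, 102, 163, 161]
t=2: [179, 182, 190, 200, 203, 204, 167, 136, 151, 143, 113, 142]
t=3: [155, 181, 196, 198, 193, 176, 169, 160, 130, 123, 145, 149]
t=4: [166, 175, 187, 194, 190, 183, 165, 145, 141, 136, 129, 146]
t=5: [158, 176, 188, 193, 189, 176, 165, 152, 134, 129, 138, 146]
t=6: [161, 173, 185, 191, 187, 178, 163, 146, 137, 131, 131, 144]
t=7: [157, 173, 184, 190, 187, 175, 162, 147, 133, 127, 133, 142]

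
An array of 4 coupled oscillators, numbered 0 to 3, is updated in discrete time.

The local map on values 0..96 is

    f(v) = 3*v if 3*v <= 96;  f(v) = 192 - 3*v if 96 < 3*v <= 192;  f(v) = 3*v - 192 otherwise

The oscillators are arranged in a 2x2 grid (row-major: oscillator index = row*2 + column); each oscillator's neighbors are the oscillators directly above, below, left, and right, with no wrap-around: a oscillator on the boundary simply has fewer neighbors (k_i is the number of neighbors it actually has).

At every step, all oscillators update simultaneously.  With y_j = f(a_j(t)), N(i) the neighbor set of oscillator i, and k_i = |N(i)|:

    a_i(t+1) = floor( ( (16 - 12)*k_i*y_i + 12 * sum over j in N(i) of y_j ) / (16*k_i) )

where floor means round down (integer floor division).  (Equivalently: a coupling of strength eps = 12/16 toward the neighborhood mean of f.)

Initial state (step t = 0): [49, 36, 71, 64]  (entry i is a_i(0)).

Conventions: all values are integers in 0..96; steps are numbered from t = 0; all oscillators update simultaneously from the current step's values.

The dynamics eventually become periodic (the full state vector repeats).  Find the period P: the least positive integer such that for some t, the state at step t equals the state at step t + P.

Simulating step by step:
t=0: [49, 36, 71, 64]
t=1: [50, 37, 22, 39]
t=2: [65, 64, 60, 73]
t=3: [5, 11, 14, 11]
t=4: [31, 26, 28, 36]
t=5: [84, 85, 87, 81]
t=6: [64, 57, 58, 62]
t=7: [14, 7, 6, 16]
t=8: [25, 39, 38, 26]
t=9: [76, 76, 76, 76]
t=10: [36, 36, 36, 36]
t=11: [84, 84, 84, 84]
t=12: [60, 60, 60, 60]
t=13: [12, 12, 12, 12]
t=14: [36, 36, 36, 36]

Answer: 4
Key observation: The state at step 10, [36, 36, 36, 36], reappears at step 14 — and no state repeats earlier — so the cycle the system enters has period 4.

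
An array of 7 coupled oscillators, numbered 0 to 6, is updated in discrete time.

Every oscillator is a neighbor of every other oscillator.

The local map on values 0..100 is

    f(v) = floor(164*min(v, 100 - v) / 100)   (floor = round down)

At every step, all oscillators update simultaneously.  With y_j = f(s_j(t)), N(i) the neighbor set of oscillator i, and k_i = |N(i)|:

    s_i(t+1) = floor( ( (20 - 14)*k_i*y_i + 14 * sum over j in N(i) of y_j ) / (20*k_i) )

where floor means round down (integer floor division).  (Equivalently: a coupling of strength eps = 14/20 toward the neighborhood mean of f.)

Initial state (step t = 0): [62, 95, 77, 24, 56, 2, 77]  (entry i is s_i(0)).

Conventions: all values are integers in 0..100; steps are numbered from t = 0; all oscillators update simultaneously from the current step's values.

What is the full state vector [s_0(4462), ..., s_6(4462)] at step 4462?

Answer: [41, 41, 41, 41, 41, 41, 41]
Key observation: The state at step 4, [54, 54, 54, 54, 54, 54, 54], reappears at step 8: the system is in a cycle of period 4 from step 4 on.  Therefore the state at step 4462 equals the state at step 4 + ((4462 - 4) mod 4) = 6, which is [41, 41, 41, 41, 41, 41, 41].

Derivation:
t=0: [62, 95, 77, 24, 56, 2, 77]
t=1: [41, 31, 36, 37, 43, 30, 36]
t=2: [60, 57, 59, 59, 61, 57, 59]
t=3: [66, 67, 67, 67, 66, 67, 67]
t=4: [54, 54, 54, 54, 54, 54, 54]
t=5: [75, 75, 75, 75, 75, 75, 75]
t=6: [41, 41, 41, 41, 41, 41, 41]
t=7: [67, 67, 67, 67, 67, 67, 67]
t=8: [54, 54, 54, 54, 54, 54, 54]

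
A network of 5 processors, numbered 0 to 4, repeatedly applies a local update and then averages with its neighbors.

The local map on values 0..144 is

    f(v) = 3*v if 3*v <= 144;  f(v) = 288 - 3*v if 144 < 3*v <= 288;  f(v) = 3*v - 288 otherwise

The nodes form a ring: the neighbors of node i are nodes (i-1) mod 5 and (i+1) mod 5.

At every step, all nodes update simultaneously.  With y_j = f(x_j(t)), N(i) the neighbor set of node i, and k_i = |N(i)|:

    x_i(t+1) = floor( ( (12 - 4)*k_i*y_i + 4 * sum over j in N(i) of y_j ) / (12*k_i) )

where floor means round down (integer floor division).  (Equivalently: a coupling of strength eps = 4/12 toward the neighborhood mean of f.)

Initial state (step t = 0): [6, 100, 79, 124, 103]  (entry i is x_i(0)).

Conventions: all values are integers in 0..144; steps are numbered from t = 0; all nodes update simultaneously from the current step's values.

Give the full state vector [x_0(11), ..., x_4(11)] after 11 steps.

Answer: [109, 87, 21, 15, 30]

Derivation:
t=0: [6, 100, 79, 124, 103]
t=1: [17, 19, 50, 68, 31]
t=2: [59, 69, 115, 94, 84]
t=3: [93, 82, 52, 19, 43]
t=4: [34, 51, 104, 81, 97]
t=5: [91, 111, 46, 34, 26]
t=6: [30, 55, 116, 104, 71]
t=7: [93, 107, 64, 38, 69]
t=8: [25, 39, 88, 105, 74]
t=9: [80, 94, 40, 33, 61]
t=10: [50, 32, 97, 103, 94]
t=11: [109, 87, 21, 15, 30]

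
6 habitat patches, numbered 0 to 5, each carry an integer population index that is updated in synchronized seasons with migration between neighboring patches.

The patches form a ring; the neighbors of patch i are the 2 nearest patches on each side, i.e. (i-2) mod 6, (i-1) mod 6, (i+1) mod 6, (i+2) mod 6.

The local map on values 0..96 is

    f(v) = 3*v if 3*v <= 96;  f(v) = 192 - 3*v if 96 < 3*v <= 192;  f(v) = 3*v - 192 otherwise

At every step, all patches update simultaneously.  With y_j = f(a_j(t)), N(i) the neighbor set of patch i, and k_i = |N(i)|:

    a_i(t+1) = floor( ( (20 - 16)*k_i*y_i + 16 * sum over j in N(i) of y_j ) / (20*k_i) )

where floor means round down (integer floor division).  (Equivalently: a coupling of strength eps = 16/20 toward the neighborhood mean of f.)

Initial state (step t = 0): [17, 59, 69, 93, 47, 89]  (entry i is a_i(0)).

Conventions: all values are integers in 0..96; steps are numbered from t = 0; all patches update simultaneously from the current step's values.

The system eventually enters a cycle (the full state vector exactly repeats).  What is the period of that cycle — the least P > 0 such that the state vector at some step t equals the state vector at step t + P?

Answer: 6
Key observation: The state at step 12, [55, 54, 54, 55, 55, 55], reappears at step 18 — and no state repeats earlier — so the cycle the system enters has period 6.

Derivation:
t=0: [17, 59, 69, 93, 47, 89]
t=1: [41, 48, 43, 48, 55, 55]
t=2: [46, 51, 51, 42, 46, 43]
t=3: [49, 52, 50, 52, 55, 55]
t=4: [35, 37, 37, 33, 35, 34]
t=5: [85, 86, 85, 86, 87, 87]
t=6: [66, 65, 65, 66, 66, 66]
t=7: [4, 4, 4, 4, 5, 5]
t=8: [13, 12, 12, 13, 13, 13]
t=9: [37, 37, 37, 37, 38, 38]
t=10: [79, 80, 80, 79, 79, 79]
t=11: [46, 46, 46, 46, 45, 45]
t=12: [55, 54, 54, 55, 55, 55]
t=13: [28, 28, 28, 28, 27, 27]
t=14: [82, 83, 83, 82, 82, 82]
t=15: [55, 55, 55, 55, 54, 54]
t=16: [28, 27, 27, 28, 28, 28]
t=17: [82, 82, 82, 82, 83, 83]
t=18: [55, 54, 54, 55, 55, 55]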